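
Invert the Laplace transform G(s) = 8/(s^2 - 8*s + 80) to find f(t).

Rewrite the denominator: s^2 - 8*s + 80 = (s - 4)^2 + 64.
The form in (s - 4) signals a first-shifting-theorem factor e^(4t).
Since L{sin(8t)} = 8/(s^2 + 64), the inverse is exp(4*t)*sin(8*t).

f(t) = exp(4*t)*sin(8*t)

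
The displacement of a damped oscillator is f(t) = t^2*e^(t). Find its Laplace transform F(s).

F(s) = 2/(s - 1)^3

L{e^(t)} = 1/(s - 1).
Then apply L{t^2·g(t)} = (-1)^2 d^2/ds^2[G(s)] with G(s) = 1/(s - 1):
differentiating 2 times and applying the sign gives 2/(s - 1)^3.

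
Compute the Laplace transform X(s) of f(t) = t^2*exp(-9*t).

X(s) = 2/(s + 9)^3

L{e^(-9t)} = 1/(s + 9).
Then apply L{t^2·g(t)} = (-1)^2 d^2/ds^2[G(s)] with G(s) = 1/(s + 9):
differentiating 2 times and applying the sign gives 2/(s + 9)^3.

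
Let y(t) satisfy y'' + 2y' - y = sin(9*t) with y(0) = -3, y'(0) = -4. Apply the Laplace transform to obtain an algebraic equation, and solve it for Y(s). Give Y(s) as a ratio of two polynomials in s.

Y(s) = (-3*s^3 - 10*s^2 - 243*s - 801)/(s^4 + 2*s^3 + 80*s^2 + 162*s - 81)

Laplace-transform each side.
Using L{y''} = s^2 Y - s·y(0) - y'(0) and L{y'} = sY - y(0), with y(0) = -3, y'(0) = -4, the left side becomes (s^2 + 2*s - 1)Y - (-3*s - 10).
The right side is L{sin(9*t)} = 9/(s^2 + 81).
So (s^2 + 2*s - 1)Y = 9/(s^2 + 81) + (-3*s - 10).
Isolate Y and clear denominators.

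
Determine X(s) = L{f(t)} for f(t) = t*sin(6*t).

L{sin(6t)} = 6/(s^2 + 36).
Then apply L{t·g(t)} = -d/ds[G(s)] with G(s) = 6/(s^2 + 36):
differentiating 1 time and applying the sign gives 12*s/(s^2 + 36)^2.

X(s) = 12*s/(s^2 + 36)^2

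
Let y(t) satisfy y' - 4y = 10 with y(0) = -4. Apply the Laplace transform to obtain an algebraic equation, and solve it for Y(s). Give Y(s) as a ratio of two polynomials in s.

Laplace-transform each side.
Using L{y'} = sY - y(0) = sY - (-4), the left side becomes (s - 4)Y - (-4).
The right side is L{10} = 10/s.
So (s - 4)Y = 10/s + (-4).
Divide through and combine into a single rational function.

Y(s) = (-4*s + 10)/(s^2 - 4*s)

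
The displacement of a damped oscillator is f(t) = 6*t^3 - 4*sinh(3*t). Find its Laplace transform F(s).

F(s) = -12/(s^2 - 9) + 36/s^4

Apply the Laplace transform termwise.
(-4)·[L{sinh(3t)} = 3/(s^2 - 9)]; (6)·[L{t^3} = 3!/s^4 = 6/s^4].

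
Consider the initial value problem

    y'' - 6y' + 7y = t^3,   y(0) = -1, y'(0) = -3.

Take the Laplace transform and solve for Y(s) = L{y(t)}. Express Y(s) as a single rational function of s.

Y(s) = (-s^5 + 3*s^4 + 6)/(s^6 - 6*s^5 + 7*s^4)

Transform both sides with L{·}.
Using L{y''} = s^2 Y - s·y(0) - y'(0) and L{y'} = sY - y(0), with y(0) = -1, y'(0) = -3, the left side becomes (s^2 - 6*s + 7)Y - (-s + 3).
The right side is L{t^3} = 6/s^4.
So (s^2 - 6*s + 7)Y = 6/s^4 + (-s + 3).
Solve for Y(s) and write it as one ratio of polynomials.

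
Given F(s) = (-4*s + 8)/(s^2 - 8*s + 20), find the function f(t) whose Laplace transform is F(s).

Complete the square in the denominator: s^2 - 8*s + 20 = (s - 4)^2 + 2^2.
Split the numerator to match: -4*s + 8 = -4·(s - 4) - 4·2.
Invert each term: -4·(s - 4)/((s - 4)^2 + 4) ↔ -4e^(4t)cos(2t); -4·2/((s - 4)^2 + 4) ↔ -4e^(4t)sin(2t).

f(t) = -4*exp(4*t)*sin(2*t) - 4*exp(4*t)*cos(2*t)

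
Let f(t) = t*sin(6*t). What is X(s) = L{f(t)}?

L{sin(6t)} = 6/(s^2 + 36).
Then apply L{t·g(t)} = -d/ds[G(s)] with G(s) = 6/(s^2 + 36):
differentiating 1 time and applying the sign gives 12*s/(s^2 + 36)^2.

X(s) = 12*s/(s^2 + 36)^2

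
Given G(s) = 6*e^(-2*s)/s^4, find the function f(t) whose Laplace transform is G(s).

The factor e^(-2s) signals a time shift by c = 2 (second shifting theorem).
L{t^3} = 3!/s^4 = 6/s^4, so L^-1{6/s^4} = t^3.
Hence the inverse is u(t - 2) times that function evaluated at t - 2.

f(t) = Heaviside(t - 2)*((t - 2)^3)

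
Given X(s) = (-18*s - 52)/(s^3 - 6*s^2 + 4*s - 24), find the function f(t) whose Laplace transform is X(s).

f(t) = -4*exp(6*t) + 3*sin(2*t) + 4*cos(2*t)

Factor the denominator: s^3 - 6*s^2 + 4*s - 24 = (s - 6)*(s^2 + 4).
Partial fraction decomposition gives [-4/(s - 6)] + [4*s/(s^2 + 4)] + [6/(s^2 + 4)].
Invert each term: -4/(s - 6) ↔ -4e^(6t); 4·s/(s^2 + 4) ↔ 4cos(2t); 3·2/(s^2 + 4) ↔ 3sin(2t).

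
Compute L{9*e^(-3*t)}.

9/(s + 3)

L{9} = 9/s.
By the first shifting theorem, multiplying by e^(-3t) replaces s with s + 3.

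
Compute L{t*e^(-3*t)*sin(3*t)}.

L{sin(3t)} = 3/(s^2 + 9).
Multiplying by e^(-3t) shifts s → s + 3, so L{e^(-3*t)*sin(3*t)} = 3/((s + 3)^2 + 9).
Then apply L{t·g(t)} = -d/ds[H(s)] with H(s) = 3/((s + 3)^2 + 9):
differentiating 1 time and applying the sign gives 6*(s + 3)/(s^2 + 6*s + 18)^2.

6*(s + 3)/(s^2 + 6*s + 18)^2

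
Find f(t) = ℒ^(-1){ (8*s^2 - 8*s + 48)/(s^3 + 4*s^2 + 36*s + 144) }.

f(t) = -4*sin(6*t) + 4*cos(6*t) + 4*exp(-4*t)

Factor the denominator: s^3 + 4*s^2 + 36*s + 144 = (s + 4)*(s^2 + 36).
Partial fraction decomposition gives [4/(s + 4)] + [4*s/(s^2 + 36)] + [-24/(s^2 + 36)].
Invert each term: 4/(s + 4) ↔ 4e^(-4t); 4·s/(s^2 + 36) ↔ 4cos(6t); -4·6/(s^2 + 36) ↔ -4sin(6t).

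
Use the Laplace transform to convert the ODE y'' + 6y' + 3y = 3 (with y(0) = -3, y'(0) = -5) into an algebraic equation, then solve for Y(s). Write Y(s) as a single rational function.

Transform both sides with L{·}.
With L{y''} = s^2 Y - s·y(0) - y'(0) and L{y'} = sY - y(0), with y(0) = -3, y'(0) = -5: the LHS transforms to (s^2 + 6*s + 3)Y - (-3*s - 23).
The right side is L{3} = 3/s.
So (s^2 + 6*s + 3)Y = 3/s + (-3*s - 23).
Solve for Y(s) and write it as one ratio of polynomials.

Y(s) = (-3*s^2 - 23*s + 3)/(s^3 + 6*s^2 + 3*s)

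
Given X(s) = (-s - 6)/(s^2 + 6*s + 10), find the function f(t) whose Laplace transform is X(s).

f(t) = -3*exp(-3*t)*sin(t) - exp(-3*t)*cos(t)

Complete the square in the denominator: s^2 + 6*s + 10 = (s + 3)^2 + 1^2.
Split the numerator to match: -s - 6 = -1·(s + 3) - 3·1.
Invert each term: -1·(s + 3)/((s + 3)^2 + 1) ↔ -e^(-3t)cos(t); -3·1/((s + 3)^2 + 1) ↔ -3e^(-3t)sin(t).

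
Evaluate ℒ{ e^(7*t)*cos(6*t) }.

L{cos(6t)} = s/(s^2 + 36).
By the first shifting theorem, multiplying by e^(7t) replaces s with s - 7.

(s - 7)/((s - 7)^2 + 36)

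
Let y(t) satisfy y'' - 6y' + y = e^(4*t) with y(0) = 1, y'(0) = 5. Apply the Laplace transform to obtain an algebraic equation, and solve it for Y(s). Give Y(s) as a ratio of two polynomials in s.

Take the Laplace transform of both sides.
With L{y''} = s^2 Y - s·y(0) - y'(0) and L{y'} = sY - y(0), with y(0) = 1, y'(0) = 5: the LHS transforms to (s^2 - 6*s + 1)Y - (s - 1).
The right side is L{e^(4*t)} = 1/(s - 4).
So (s^2 - 6*s + 1)Y = 1/(s - 4) + (s - 1).
Solve for Y(s) and write it as one ratio of polynomials.

Y(s) = (s^2 - 5*s + 5)/(s^3 - 10*s^2 + 25*s - 4)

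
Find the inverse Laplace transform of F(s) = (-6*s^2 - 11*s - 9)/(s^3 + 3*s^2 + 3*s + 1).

-2*t^2*exp(-t) + t*exp(-t) - 6*exp(-t)

Factor the denominator: s^3 + 3*s^2 + 3*s + 1 = (s + 1)^3.
Partial fraction decomposition gives [-6/(s + 1)] + [(s + 1)^(-2)] + [-4/(s + 1)^3].
Invert each term: -6/(s + 1) ↔ -6e^(-t); 1/(s + 1)^2 ↔ t·e^(-t); -4/(s + 1)^3 ↔ (-2)t^2·e^(-t).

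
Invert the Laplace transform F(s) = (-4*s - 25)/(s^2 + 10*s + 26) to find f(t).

Complete the square in the denominator: s^2 + 10*s + 26 = (s + 5)^2 + 1^2.
Split the numerator to match: -4*s - 25 = -4·(s + 5) - 5·1.
Invert each term: -4·(s + 5)/((s + 5)^2 + 1) ↔ -4e^(-5t)cos(t); -5·1/((s + 5)^2 + 1) ↔ -5e^(-5t)sin(t).

f(t) = -5*exp(-5*t)*sin(t) - 4*exp(-5*t)*cos(t)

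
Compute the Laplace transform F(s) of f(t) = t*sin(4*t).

L{sin(4t)} = 4/(s^2 + 16).
Then apply L{t·g(t)} = -d/ds[G(s)] with G(s) = 4/(s^2 + 16):
differentiating 1 time and applying the sign gives 8*s/(s^2 + 16)^2.

F(s) = 8*s/(s^2 + 16)^2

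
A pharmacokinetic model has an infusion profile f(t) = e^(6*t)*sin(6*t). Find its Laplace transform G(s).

G(s) = 6/((s - 6)^2 + 36)

L{sin(6t)} = 6/(s^2 + 36).
By the first shifting theorem, multiplying by e^(6t) replaces s with s - 6.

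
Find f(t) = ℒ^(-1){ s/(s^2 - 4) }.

Since L{cosh(2t)} = s/(s^2 - 4), the inverse is cosh(2*t).

f(t) = cosh(2*t)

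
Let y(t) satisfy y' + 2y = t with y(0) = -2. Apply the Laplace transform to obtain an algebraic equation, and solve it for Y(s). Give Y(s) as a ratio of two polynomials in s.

Laplace-transform each side.
The derivative rules (L{y'} = sY - y(0) = sY - (-2)) turn the left side into (s + 2)Y - (-2).
The right side is L{t} = s^(-2).
So (s + 2)Y = s^(-2) + (-2).
Isolate Y and clear denominators.

Y(s) = (-2*s^2 + 1)/(s^3 + 2*s^2)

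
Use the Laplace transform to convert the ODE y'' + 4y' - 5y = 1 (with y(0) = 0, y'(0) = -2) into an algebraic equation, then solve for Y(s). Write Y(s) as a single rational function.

Take the Laplace transform of both sides.
With L{y''} = s^2 Y - s·y(0) - y'(0) and L{y'} = sY - y(0), with y(0) = 0, y'(0) = -2: the LHS transforms to (s^2 + 4*s - 5)Y - (-2).
The right side is L{1} = 1/s.
So (s^2 + 4*s - 5)Y = 1/s + (-2).
Divide through and combine into a single rational function.

Y(s) = (-2*s + 1)/(s^3 + 4*s^2 - 5*s)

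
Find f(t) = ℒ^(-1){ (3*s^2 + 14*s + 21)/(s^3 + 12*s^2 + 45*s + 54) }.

f(t) = 2*t*exp(-3*t) - 2*exp(-3*t) + 5*exp(-6*t)

Factor the denominator: s^3 + 12*s^2 + 45*s + 54 = (s + 3)^2*(s + 6).
Partial fraction decomposition gives [-2/(s + 3)] + [2/(s + 3)^2] + [5/(s + 6)].
Invert each term: -2/(s + 3) ↔ -2e^(-3t); 2/(s + 3)^2 ↔ 2t·e^(-3t); 5/(s + 6) ↔ 5e^(-6t).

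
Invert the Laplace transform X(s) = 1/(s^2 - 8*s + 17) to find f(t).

Rewrite the denominator: s^2 - 8*s + 17 = (s - 4)^2 + 1.
The form in (s - 4) signals a first-shifting-theorem factor e^(4t).
Since L{sin(t)} = 1/(s^2 + 1), the inverse is e^(4*t)*sin(t).

f(t) = exp(4*t)*sin(t)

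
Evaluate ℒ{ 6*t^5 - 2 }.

-2/s + 720/s^6

By linearity of the Laplace transform, transform each term separately.
(6)·[L{t^5} = 5!/s^6 = 120/s^6]; L{-2} = -2/s.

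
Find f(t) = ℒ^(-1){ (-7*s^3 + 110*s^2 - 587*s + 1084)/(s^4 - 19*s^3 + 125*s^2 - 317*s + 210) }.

f(t) = -3*exp(7*t) - 2*exp(6*t) + 3*exp(5*t) - 5*exp(t)

Factor the denominator: s^4 - 19*s^3 + 125*s^2 - 317*s + 210 = (s - 7)*(s - 6)*(s - 5)*(s - 1).
Partial fraction decomposition gives [-2/(s - 6)] + [-5/(s - 1)] + [3/(s - 5)] + [-3/(s - 7)].
Invert each term: -2/(s - 6) ↔ -2e^(6t); -5/(s - 1) ↔ -5e^(t); 3/(s - 5) ↔ 3e^(5t); -3/(s - 7) ↔ -3e^(7t).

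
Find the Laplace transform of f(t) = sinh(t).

1/(s^2 - 1)

L{sinh(t)} = 1/(s^2 - 1).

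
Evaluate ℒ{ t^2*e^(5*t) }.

L{e^(5t)} = 1/(s - 5).
Then apply L{t^2·g(t)} = (-1)^2 d^2/ds^2[G(s)] with G(s) = 1/(s - 5):
differentiating 2 times and applying the sign gives 2/(s - 5)^3.

2/(s - 5)^3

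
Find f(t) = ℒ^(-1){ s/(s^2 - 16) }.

Since L{cosh(4t)} = s/(s^2 - 16), the inverse is cosh(4*t).

f(t) = cosh(4*t)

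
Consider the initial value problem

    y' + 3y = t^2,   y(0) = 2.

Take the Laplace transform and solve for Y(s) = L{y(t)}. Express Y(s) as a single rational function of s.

Take the Laplace transform of both sides.
The derivative rules (L{y'} = sY - y(0) = sY - 2) turn the left side into (s + 3)Y - (2).
The right side is L{t^2} = 2/s^3.
So (s + 3)Y = 2/s^3 + (2).
Solve for Y(s) and write it as one ratio of polynomials.

Y(s) = (2*s^3 + 2)/(s^4 + 3*s^3)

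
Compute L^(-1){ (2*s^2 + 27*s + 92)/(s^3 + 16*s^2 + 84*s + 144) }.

-t*exp(-6*t) + 4*exp(-4*t) - 2*exp(-6*t)

Factor the denominator: s^3 + 16*s^2 + 84*s + 144 = (s + 4)*(s + 6)^2.
Partial fraction decomposition gives [-2/(s + 6)] + [-1/(s + 6)^2] + [4/(s + 4)].
Invert each term: -2/(s + 6) ↔ -2e^(-6t); -1/(s + 6)^2 ↔ -t·e^(-6t); 4/(s + 4) ↔ 4e^(-4t).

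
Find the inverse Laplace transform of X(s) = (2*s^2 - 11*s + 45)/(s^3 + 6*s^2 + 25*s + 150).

-sin(5*t) - cos(5*t) + 3*exp(-6*t)

Factor the denominator: s^3 + 6*s^2 + 25*s + 150 = (s + 6)*(s^2 + 25).
Partial fraction decomposition gives [3/(s + 6)] + [-s/(s^2 + 25)] + [-5/(s^2 + 25)].
Invert each term: 3/(s + 6) ↔ 3e^(-6t); -1·s/(s^2 + 25) ↔ -cos(5t); -1·5/(s^2 + 25) ↔ -sin(5t).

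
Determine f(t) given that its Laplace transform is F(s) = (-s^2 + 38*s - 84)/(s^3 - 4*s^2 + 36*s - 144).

Factor the denominator: s^3 - 4*s^2 + 36*s - 144 = (s - 4)*(s^2 + 36).
Partial fraction decomposition gives [1/(s - 4)] + [-2*s/(s^2 + 36)] + [30/(s^2 + 36)].
Invert each term: 1/(s - 4) ↔ e^(4t); -2·s/(s^2 + 36) ↔ -2cos(6t); 5·6/(s^2 + 36) ↔ 5sin(6t).

f(t) = exp(4*t) + 5*sin(6*t) - 2*cos(6*t)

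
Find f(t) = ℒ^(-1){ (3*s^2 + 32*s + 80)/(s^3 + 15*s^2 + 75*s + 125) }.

Factor the denominator: s^3 + 15*s^2 + 75*s + 125 = (s + 5)^3.
Partial fraction decomposition gives [3/(s + 5)] + [2/(s + 5)^2] + [-5/(s + 5)^3].
Invert each term: 3/(s + 5) ↔ 3e^(-5t); 2/(s + 5)^2 ↔ 2t·e^(-5t); -5/(s + 5)^3 ↔ (-5/2)t^2·e^(-5t).

f(t) = -5*t^2*exp(-5*t)/2 + 2*t*exp(-5*t) + 3*exp(-5*t)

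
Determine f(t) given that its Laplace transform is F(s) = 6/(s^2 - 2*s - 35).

f(t) = exp(t)*sinh(6*t)

Rewrite the denominator: s^2 - 2*s - 35 = (s - 1)^2 - 36.
The form in (s - 1) signals a first-shifting-theorem factor e^(t).
Since L{sinh(6t)} = 6/(s^2 - 36), the inverse is exp(t)*sinh(6*t).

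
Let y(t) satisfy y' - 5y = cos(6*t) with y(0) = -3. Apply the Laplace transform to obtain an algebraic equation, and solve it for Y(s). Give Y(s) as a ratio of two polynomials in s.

Apply the Laplace transform to the equation.
The derivative rules (L{y'} = sY - y(0) = sY - (-3)) turn the left side into (s - 5)Y - (-3).
The right side is L{cos(6*t)} = s/(s^2 + 36).
So (s - 5)Y = s/(s^2 + 36) + (-3).
Divide through and combine into a single rational function.

Y(s) = (-3*s^2 + s - 108)/(s^3 - 5*s^2 + 36*s - 180)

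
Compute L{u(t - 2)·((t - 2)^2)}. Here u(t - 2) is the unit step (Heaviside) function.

2*exp(-2*s)/s^3

By the second shifting theorem, L{u(t - c)·g(t - c)} = e^(-cs)·G(s) with c = 2 and G(s) = L{g(t)}.
L{t^2} = 2!/s^3 = 2/s^3.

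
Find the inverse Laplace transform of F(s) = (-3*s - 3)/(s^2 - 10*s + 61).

Complete the square in the denominator: s^2 - 10*s + 61 = (s - 5)^2 + 6^2.
Split the numerator to match: -3*s - 3 = -3·(s - 5) - 3·6.
Invert each term: -3·(s - 5)/((s - 5)^2 + 36) ↔ -3e^(5t)cos(6t); -3·6/((s - 5)^2 + 36) ↔ -3e^(5t)sin(6t).

-3*exp(5*t)*sin(6*t) - 3*exp(5*t)*cos(6*t)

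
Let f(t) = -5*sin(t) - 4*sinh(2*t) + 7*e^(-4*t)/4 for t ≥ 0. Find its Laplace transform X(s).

The transform is linear, so treat each term independently.
(-4)·[L{sinh(2t)} = 2/(s^2 - 4)]; (7/4)·[L{e^(-4t)} = 1/(s + 4)]; (-5)·[L{sin(t)} = 1/(s^2 + 1)].

X(s) = -5/(s^2 + 1) - 8/(s^2 - 4) + 7/(4*(s + 4))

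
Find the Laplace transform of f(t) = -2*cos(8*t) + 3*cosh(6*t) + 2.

Apply the Laplace transform termwise.
(3)·[L{cosh(6t)} = s/(s^2 - 36)]; L{2} = 2/s; (-2)·[L{cos(8t)} = s/(s^2 + 64)].

-2*s/(s^2 + 64) + 3*s/(s^2 - 36) + 2/s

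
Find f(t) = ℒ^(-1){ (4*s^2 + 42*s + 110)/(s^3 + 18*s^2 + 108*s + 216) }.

f(t) = t^2*exp(-6*t) - 6*t*exp(-6*t) + 4*exp(-6*t)

Factor the denominator: s^3 + 18*s^2 + 108*s + 216 = (s + 6)^3.
Partial fraction decomposition gives [4/(s + 6)] + [-6/(s + 6)^2] + [2/(s + 6)^3].
Invert each term: 4/(s + 6) ↔ 4e^(-6t); -6/(s + 6)^2 ↔ -6t·e^(-6t); 2/(s + 6)^3 ↔ (1)t^2·e^(-6t).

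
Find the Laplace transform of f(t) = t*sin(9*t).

18*s/(s^2 + 81)^2

L{sin(9t)} = 9/(s^2 + 81).
Then apply L{t·g(t)} = -d/ds[G(s)] with G(s) = 9/(s^2 + 81):
differentiating 1 time and applying the sign gives 18*s/(s^2 + 81)^2.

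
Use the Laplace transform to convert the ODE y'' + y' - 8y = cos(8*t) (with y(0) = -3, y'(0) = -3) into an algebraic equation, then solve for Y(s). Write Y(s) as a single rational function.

Y(s) = (-3*s^3 - 6*s^2 - 191*s - 384)/(s^4 + s^3 + 56*s^2 + 64*s - 512)

Apply the Laplace transform to the equation.
The derivative rules (L{y''} = s^2 Y - s·y(0) - y'(0) and L{y'} = sY - y(0), with y(0) = -3, y'(0) = -3) turn the left side into (s^2 + s - 8)Y - (-3*s - 6).
The right side is L{cos(8*t)} = s/(s^2 + 64).
So (s^2 + s - 8)Y = s/(s^2 + 64) + (-3*s - 6).
Solve for Y(s) and write it as one ratio of polynomials.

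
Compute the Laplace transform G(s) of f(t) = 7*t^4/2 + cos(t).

G(s) = s/(s^2 + 1) + 84/s^5

Apply the Laplace transform termwise.
(7/2)·[L{t^4} = 4!/s^5 = 24/s^5]; L{cos(t)} = s/(s^2 + 1).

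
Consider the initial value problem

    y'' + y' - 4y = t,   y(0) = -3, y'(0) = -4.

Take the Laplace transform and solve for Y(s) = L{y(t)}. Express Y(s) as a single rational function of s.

Laplace-transform each side.
Using L{y''} = s^2 Y - s·y(0) - y'(0) and L{y'} = sY - y(0), with y(0) = -3, y'(0) = -4, the left side becomes (s^2 + s - 4)Y - (-3*s - 7).
The right side is L{t} = s^(-2).
So (s^2 + s - 4)Y = s^(-2) + (-3*s - 7).
Divide through and combine into a single rational function.

Y(s) = (-3*s^3 - 7*s^2 + 1)/(s^4 + s^3 - 4*s^2)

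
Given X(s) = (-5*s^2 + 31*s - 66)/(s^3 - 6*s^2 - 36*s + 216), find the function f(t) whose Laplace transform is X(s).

f(t) = -5*t*exp(6*t) - 2*exp(6*t) - 3*exp(-6*t)

Factor the denominator: s^3 - 6*s^2 - 36*s + 216 = (s - 6)^2*(s + 6).
Partial fraction decomposition gives [-2/(s - 6)] + [-5/(s - 6)^2] + [-3/(s + 6)].
Invert each term: -2/(s - 6) ↔ -2e^(6t); -5/(s - 6)^2 ↔ -5t·e^(6t); -3/(s + 6) ↔ -3e^(-6t).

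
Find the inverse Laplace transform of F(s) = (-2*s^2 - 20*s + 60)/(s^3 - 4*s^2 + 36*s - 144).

-exp(4*t) - 4*sin(6*t) - cos(6*t)

Factor the denominator: s^3 - 4*s^2 + 36*s - 144 = (s - 4)*(s^2 + 36).
Partial fraction decomposition gives [-1/(s - 4)] + [-s/(s^2 + 36)] + [-24/(s^2 + 36)].
Invert each term: -1/(s - 4) ↔ -e^(4t); -1·s/(s^2 + 36) ↔ -cos(6t); -4·6/(s^2 + 36) ↔ -4sin(6t).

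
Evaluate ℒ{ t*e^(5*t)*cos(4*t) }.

L{cos(4t)} = s/(s^2 + 16).
Multiplying by e^(5t) shifts s → s - 5, so L{e^(5*t)*cos(4*t)} = (s - 5)/((s - 5)^2 + 16).
Then apply L{t·g(t)} = -d/ds[G(s)] with G(s) = (s - 5)/((s - 5)^2 + 16):
differentiating 1 time and applying the sign gives (s - 9)*(s - 1)/(s^2 - 10*s + 41)^2.

(s - 9)*(s - 1)/(s^2 - 10*s + 41)^2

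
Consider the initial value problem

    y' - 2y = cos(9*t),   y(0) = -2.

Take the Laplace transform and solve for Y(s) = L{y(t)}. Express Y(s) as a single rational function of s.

Take the Laplace transform of both sides.
Using L{y'} = sY - y(0) = sY - (-2), the left side becomes (s - 2)Y - (-2).
The right side is L{cos(9*t)} = s/(s^2 + 81).
So (s - 2)Y = s/(s^2 + 81) + (-2).
Isolate Y and clear denominators.

Y(s) = (-2*s^2 + s - 162)/(s^3 - 2*s^2 + 81*s - 162)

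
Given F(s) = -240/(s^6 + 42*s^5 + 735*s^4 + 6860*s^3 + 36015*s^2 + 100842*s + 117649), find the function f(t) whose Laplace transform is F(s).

f(t) = -2*t^5*exp(-7*t)

Rewrite the denominator: s^6 + 42*s^5 + 735*s^4 + 6860*s^3 + 36015*s^2 + 100842*s + 117649 = (s + 7)^6.
The form in (s + 7) signals a first-shifting-theorem factor e^(-7t).
Since L{t^5} = 5!/s^6 = 120/s^6, the inverse is t^5*exp(-7*t), scaled by -2.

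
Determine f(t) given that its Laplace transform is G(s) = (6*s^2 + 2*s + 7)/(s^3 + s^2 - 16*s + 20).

f(t) = 5*t*exp(2*t) + 3*exp(2*t) + 3*exp(-5*t)

Factor the denominator: s^3 + s^2 - 16*s + 20 = (s - 2)^2*(s + 5).
Partial fraction decomposition gives [3/(s - 2)] + [5/(s - 2)^2] + [3/(s + 5)].
Invert each term: 3/(s - 2) ↔ 3e^(2t); 5/(s - 2)^2 ↔ 5t·e^(2t); 3/(s + 5) ↔ 3e^(-5t).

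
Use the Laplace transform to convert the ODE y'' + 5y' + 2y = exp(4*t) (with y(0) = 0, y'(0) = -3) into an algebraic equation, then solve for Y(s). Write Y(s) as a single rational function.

Transform both sides with L{·}.
With L{y''} = s^2 Y - s·y(0) - y'(0) and L{y'} = sY - y(0), with y(0) = 0, y'(0) = -3: the LHS transforms to (s^2 + 5*s + 2)Y - (-3).
The right side is L{exp(4*t)} = 1/(s - 4).
So (s^2 + 5*s + 2)Y = 1/(s - 4) + (-3).
Solve for Y(s) and write it as one ratio of polynomials.

Y(s) = (-3*s + 13)/(s^3 + s^2 - 18*s - 8)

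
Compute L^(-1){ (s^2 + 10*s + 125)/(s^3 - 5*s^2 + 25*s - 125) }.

4*exp(5*t) - sin(5*t) - 3*cos(5*t)

Factor the denominator: s^3 - 5*s^2 + 25*s - 125 = (s - 5)*(s^2 + 25).
Partial fraction decomposition gives [4/(s - 5)] + [-3*s/(s^2 + 25)] + [-5/(s^2 + 25)].
Invert each term: 4/(s - 5) ↔ 4e^(5t); -3·s/(s^2 + 25) ↔ -3cos(5t); -1·5/(s^2 + 25) ↔ -sin(5t).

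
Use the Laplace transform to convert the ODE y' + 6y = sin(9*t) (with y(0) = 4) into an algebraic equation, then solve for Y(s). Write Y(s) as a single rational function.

Y(s) = (4*s^2 + 333)/(s^3 + 6*s^2 + 81*s + 486)

Apply the Laplace transform to the equation.
Using L{y'} = sY - y(0) = sY - 4, the left side becomes (s + 6)Y - (4).
The right side is L{sin(9*t)} = 9/(s^2 + 81).
So (s + 6)Y = 9/(s^2 + 81) + (4).
Isolate Y and clear denominators.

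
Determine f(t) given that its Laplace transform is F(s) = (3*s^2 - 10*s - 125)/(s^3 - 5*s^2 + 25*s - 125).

Factor the denominator: s^3 - 5*s^2 + 25*s - 125 = (s - 5)*(s^2 + 25).
Partial fraction decomposition gives [-2/(s - 5)] + [5*s/(s^2 + 25)] + [15/(s^2 + 25)].
Invert each term: -2/(s - 5) ↔ -2e^(5t); 5·s/(s^2 + 25) ↔ 5cos(5t); 3·5/(s^2 + 25) ↔ 3sin(5t).

f(t) = -2*exp(5*t) + 3*sin(5*t) + 5*cos(5*t)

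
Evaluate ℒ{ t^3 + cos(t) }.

By linearity of the Laplace transform, transform each term separately.
L{t^3} = 3!/s^4 = 6/s^4; L{cos(t)} = s/(s^2 + 1).

s/(s^2 + 1) + 6/s^4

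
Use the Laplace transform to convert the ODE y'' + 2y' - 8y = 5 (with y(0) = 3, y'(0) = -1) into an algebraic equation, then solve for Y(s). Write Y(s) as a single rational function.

Apply the Laplace transform to the equation.
With L{y''} = s^2 Y - s·y(0) - y'(0) and L{y'} = sY - y(0), with y(0) = 3, y'(0) = -1: the LHS transforms to (s^2 + 2*s - 8)Y - (3*s + 5).
The right side is L{5} = 5/s.
So (s^2 + 2*s - 8)Y = 5/s + (3*s + 5).
Solve for Y(s) and write it as one ratio of polynomials.

Y(s) = (3*s^2 + 5*s + 5)/(s^3 + 2*s^2 - 8*s)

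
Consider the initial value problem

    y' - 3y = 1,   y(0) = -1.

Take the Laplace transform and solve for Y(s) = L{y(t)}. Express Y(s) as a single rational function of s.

Y(s) = (-s + 1)/(s^2 - 3*s)

Apply the Laplace transform to the equation.
Using L{y'} = sY - y(0) = sY - (-1), the left side becomes (s - 3)Y - (-1).
The right side is L{1} = 1/s.
So (s - 3)Y = 1/s + (-1).
Solve for Y(s) and write it as one ratio of polynomials.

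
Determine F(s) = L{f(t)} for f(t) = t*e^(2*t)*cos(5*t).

F(s) = (s - 7)*(s + 3)/(s^2 - 4*s + 29)^2

L{cos(5t)} = s/(s^2 + 25).
Multiplying by e^(2t) shifts s → s - 2, so L{e^(2*t)*cos(5*t)} = (s - 2)/((s - 2)^2 + 25).
Then apply L{t·g(t)} = -d/ds[G(s)] with G(s) = (s - 2)/((s - 2)^2 + 25):
differentiating 1 time and applying the sign gives (s - 7)*(s + 3)/(s^2 - 4*s + 29)^2.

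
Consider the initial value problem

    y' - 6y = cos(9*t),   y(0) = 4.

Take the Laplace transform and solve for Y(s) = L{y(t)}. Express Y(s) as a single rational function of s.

Take the Laplace transform of both sides.
Using L{y'} = sY - y(0) = sY - 4, the left side becomes (s - 6)Y - (4).
The right side is L{cos(9*t)} = s/(s^2 + 81).
So (s - 6)Y = s/(s^2 + 81) + (4).
Isolate Y and clear denominators.

Y(s) = (4*s^2 + s + 324)/(s^3 - 6*s^2 + 81*s - 486)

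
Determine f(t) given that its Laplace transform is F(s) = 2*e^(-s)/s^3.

The factor e^(-s) signals a time shift by c = 1 (second shifting theorem).
L{t^2} = 2!/s^3 = 2/s^3, so L^-1{2/s^3} = t^2.
Hence the inverse is u(t - 1) times that function evaluated at t - 1.

f(t) = Heaviside(t - 1)*((t - 1)^2)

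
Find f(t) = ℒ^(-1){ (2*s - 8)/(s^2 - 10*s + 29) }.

Complete the square in the denominator: s^2 - 10*s + 29 = (s - 5)^2 + 2^2.
Split the numerator to match: 2*s - 8 = 2·(s - 5) + 1·2.
Invert each term: 2·(s - 5)/((s - 5)^2 + 4) ↔ 2e^(5t)cos(2t); 1·2/((s - 5)^2 + 4) ↔ e^(5t)sin(2t).

f(t) = exp(5*t)*sin(2*t) + 2*exp(5*t)*cos(2*t)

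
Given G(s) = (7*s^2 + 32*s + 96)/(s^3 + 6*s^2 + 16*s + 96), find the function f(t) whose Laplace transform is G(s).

f(t) = 2*sin(4*t) + 4*cos(4*t) + 3*exp(-6*t)

Factor the denominator: s^3 + 6*s^2 + 16*s + 96 = (s + 6)*(s^2 + 16).
Partial fraction decomposition gives [3/(s + 6)] + [4*s/(s^2 + 16)] + [8/(s^2 + 16)].
Invert each term: 3/(s + 6) ↔ 3e^(-6t); 4·s/(s^2 + 16) ↔ 4cos(4t); 2·4/(s^2 + 16) ↔ 2sin(4t).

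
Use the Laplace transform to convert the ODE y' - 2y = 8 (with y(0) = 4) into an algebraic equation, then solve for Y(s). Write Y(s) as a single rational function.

Laplace-transform each side.
Using L{y'} = sY - y(0) = sY - 4, the left side becomes (s - 2)Y - (4).
The right side is L{8} = 8/s.
So (s - 2)Y = 8/s + (4).
Solve for Y(s) and write it as one ratio of polynomials.

Y(s) = (4*s + 8)/(s^2 - 2*s)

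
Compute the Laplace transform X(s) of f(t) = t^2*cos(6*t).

X(s) = 2*s*(s^2 - 108)/(s^2 + 36)^3

L{cos(6t)} = s/(s^2 + 36).
Then apply L{t^2·g(t)} = (-1)^2 d^2/ds^2[G(s)] with G(s) = s/(s^2 + 36):
differentiating 2 times and applying the sign gives 2*s*(s^2 - 108)/(s^2 + 36)^3.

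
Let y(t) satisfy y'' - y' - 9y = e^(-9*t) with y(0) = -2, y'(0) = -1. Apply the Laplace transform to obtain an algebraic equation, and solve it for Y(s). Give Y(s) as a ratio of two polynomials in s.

Y(s) = (-2*s^2 - 17*s + 10)/(s^3 + 8*s^2 - 18*s - 81)

Apply the Laplace transform to the equation.
Using L{y''} = s^2 Y - s·y(0) - y'(0) and L{y'} = sY - y(0), with y(0) = -2, y'(0) = -1, the left side becomes (s^2 - s - 9)Y - (-2*s + 1).
The right side is L{e^(-9*t)} = 1/(s + 9).
So (s^2 - s - 9)Y = 1/(s + 9) + (-2*s + 1).
Solve for Y(s) and write it as one ratio of polynomials.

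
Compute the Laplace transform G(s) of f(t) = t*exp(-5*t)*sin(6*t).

G(s) = 12*(s + 5)/(s^2 + 10*s + 61)^2

L{sin(6t)} = 6/(s^2 + 36).
Multiplying by e^(-5t) shifts s → s + 5, so L{exp(-5*t)*sin(6*t)} = 6/((s + 5)^2 + 36).
Then apply L{t·g(t)} = -d/ds[H(s)] with H(s) = 6/((s + 5)^2 + 36):
differentiating 1 time and applying the sign gives 12*(s + 5)/(s^2 + 10*s + 61)^2.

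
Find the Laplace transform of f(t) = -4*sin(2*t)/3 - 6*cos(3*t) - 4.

-6*s/(s^2 + 9) - 8/(3*(s^2 + 4)) - 4/s

By linearity of the Laplace transform, transform each term separately.
(-4/3)·[L{sin(2t)} = 2/(s^2 + 4)]; (-6)·[L{cos(3t)} = s/(s^2 + 9)]; L{-4} = -4/s.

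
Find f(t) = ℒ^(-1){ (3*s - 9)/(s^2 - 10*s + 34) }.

Complete the square in the denominator: s^2 - 10*s + 34 = (s - 5)^2 + 3^2.
Split the numerator to match: 3*s - 9 = 3·(s - 5) + 2·3.
Invert each term: 3·(s - 5)/((s - 5)^2 + 9) ↔ 3e^(5t)cos(3t); 2·3/((s - 5)^2 + 9) ↔ 2e^(5t)sin(3t).

f(t) = 2*exp(5*t)*sin(3*t) + 3*exp(5*t)*cos(3*t)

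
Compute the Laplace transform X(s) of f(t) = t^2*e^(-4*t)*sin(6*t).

L{sin(6t)} = 6/(s^2 + 36).
Multiplying by e^(-4t) shifts s → s + 4, so L{e^(-4*t)*sin(6*t)} = 6/((s + 4)^2 + 36).
Then apply L{t^2·g(t)} = (-1)^2 d^2/ds^2[G(s)] with G(s) = 6/((s + 4)^2 + 36):
differentiating 2 times and applying the sign gives 36*(s^2 + 8*s + 4)/(s^2 + 8*s + 52)^3.

X(s) = 36*(s^2 + 8*s + 4)/(s^2 + 8*s + 52)^3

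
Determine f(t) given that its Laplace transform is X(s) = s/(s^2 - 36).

f(t) = cosh(6*t)

Since L{cosh(6t)} = s/(s^2 - 36), the inverse is cosh(6*t).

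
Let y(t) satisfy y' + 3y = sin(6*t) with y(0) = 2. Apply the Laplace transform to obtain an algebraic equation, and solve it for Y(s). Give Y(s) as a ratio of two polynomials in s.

Y(s) = (2*s^2 + 78)/(s^3 + 3*s^2 + 36*s + 108)

Transform both sides with L{·}.
With L{y'} = sY - y(0) = sY - 2: the LHS transforms to (s + 3)Y - (2).
The right side is L{sin(6*t)} = 6/(s^2 + 36).
So (s + 3)Y = 6/(s^2 + 36) + (2).
Solve for Y(s) and write it as one ratio of polynomials.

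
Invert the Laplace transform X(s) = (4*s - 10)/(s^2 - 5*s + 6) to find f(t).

f(t) = 2*exp(3*t) + 2*exp(2*t)

Factor the denominator: s^2 - 5*s + 6 = (s - 3)*(s - 2).
Partial fraction decomposition gives [2/(s - 2)] + [2/(s - 3)].
Invert each term: 2/(s - 2) ↔ 2e^(2t); 2/(s - 3) ↔ 2e^(3t).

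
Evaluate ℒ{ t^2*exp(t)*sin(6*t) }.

L{sin(6t)} = 6/(s^2 + 36).
Multiplying by e^(t) shifts s → s - 1, so L{exp(t)*sin(6*t)} = 6/((s - 1)^2 + 36).
Then apply L{t^2·g(t)} = (-1)^2 d^2/ds^2[G(s)] with G(s) = 6/((s - 1)^2 + 36):
differentiating 2 times and applying the sign gives 36*(s^2 - 2*s - 11)/(s^2 - 2*s + 37)^3.

36*(s^2 - 2*s - 11)/(s^2 - 2*s + 37)^3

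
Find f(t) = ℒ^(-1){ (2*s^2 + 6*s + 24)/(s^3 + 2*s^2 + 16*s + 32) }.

Factor the denominator: s^3 + 2*s^2 + 16*s + 32 = (s + 2)*(s^2 + 16).
Partial fraction decomposition gives [1/(s + 2)] + [s/(s^2 + 16)] + [4/(s^2 + 16)].
Invert each term: 1/(s + 2) ↔ e^(-2t); 1·s/(s^2 + 16) ↔ cos(4t); 1·4/(s^2 + 16) ↔ sin(4t).

f(t) = sin(4*t) + cos(4*t) + exp(-2*t)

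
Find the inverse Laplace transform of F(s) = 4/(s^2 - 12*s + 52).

Rewrite the denominator: s^2 - 12*s + 52 = (s - 6)^2 + 16.
The form in (s - 6) signals a first-shifting-theorem factor e^(6t).
Since L{sin(4t)} = 4/(s^2 + 16), the inverse is e^(6*t)*sin(4*t).

exp(6*t)*sin(4*t)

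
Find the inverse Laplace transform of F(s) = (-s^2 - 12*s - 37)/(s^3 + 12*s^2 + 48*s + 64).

Factor the denominator: s^3 + 12*s^2 + 48*s + 64 = (s + 4)^3.
Partial fraction decomposition gives [-1/(s + 4)] + [-4/(s + 4)^2] + [-5/(s + 4)^3].
Invert each term: -1/(s + 4) ↔ -e^(-4t); -4/(s + 4)^2 ↔ -4t·e^(-4t); -5/(s + 4)^3 ↔ (-5/2)t^2·e^(-4t).

-5*t^2*exp(-4*t)/2 - 4*t*exp(-4*t) - exp(-4*t)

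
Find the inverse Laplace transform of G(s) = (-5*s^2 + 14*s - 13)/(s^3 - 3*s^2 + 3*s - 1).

-2*t^2*exp(t) + 4*t*exp(t) - 5*exp(t)

Factor the denominator: s^3 - 3*s^2 + 3*s - 1 = (s - 1)^3.
Partial fraction decomposition gives [-5/(s - 1)] + [4/(s - 1)^2] + [-4/(s - 1)^3].
Invert each term: -5/(s - 1) ↔ -5e^(t); 4/(s - 1)^2 ↔ 4t·e^(t); -4/(s - 1)^3 ↔ (-2)t^2·e^(t).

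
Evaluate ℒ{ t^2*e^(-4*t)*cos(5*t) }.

L{cos(5t)} = s/(s^2 + 25).
Multiplying by e^(-4t) shifts s → s + 4, so L{e^(-4*t)*cos(5*t)} = (s + 4)/((s + 4)^2 + 25).
Then apply L{t^2·g(t)} = (-1)^2 d^2/ds^2[G(s)] with G(s) = (s + 4)/((s + 4)^2 + 25):
differentiating 2 times and applying the sign gives 2*(s + 4)*(s^2 + 8*s - 59)/(s^2 + 8*s + 41)^3.

2*(s + 4)*(s^2 + 8*s - 59)/(s^2 + 8*s + 41)^3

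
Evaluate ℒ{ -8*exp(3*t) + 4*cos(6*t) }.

4*s/(s^2 + 36) - 8/(s - 3)

The transform is linear, so treat each term independently.
(4)·[L{cos(6t)} = s/(s^2 + 36)]; (-8)·[L{e^(3t)} = 1/(s - 3)].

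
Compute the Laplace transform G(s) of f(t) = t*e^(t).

L{t} = 1!/s^2 = 1/s^2.
By the first shifting theorem, multiplying by e^(t) replaces s with s - 1.

G(s) = (s - 1)^(-2)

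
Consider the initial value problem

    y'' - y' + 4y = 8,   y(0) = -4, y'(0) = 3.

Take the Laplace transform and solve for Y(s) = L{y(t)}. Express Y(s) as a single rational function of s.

Transform both sides with L{·}.
The derivative rules (L{y''} = s^2 Y - s·y(0) - y'(0) and L{y'} = sY - y(0), with y(0) = -4, y'(0) = 3) turn the left side into (s^2 - s + 4)Y - (-4*s + 7).
The right side is L{8} = 8/s.
So (s^2 - s + 4)Y = 8/s + (-4*s + 7).
Solve for Y(s) and write it as one ratio of polynomials.

Y(s) = (-4*s^2 + 7*s + 8)/(s^3 - s^2 + 4*s)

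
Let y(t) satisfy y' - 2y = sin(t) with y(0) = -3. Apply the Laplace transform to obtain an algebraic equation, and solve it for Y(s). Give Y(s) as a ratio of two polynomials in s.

Apply the Laplace transform to the equation.
Using L{y'} = sY - y(0) = sY - (-3), the left side becomes (s - 2)Y - (-3).
The right side is L{sin(t)} = 1/(s^2 + 1).
So (s - 2)Y = 1/(s^2 + 1) + (-3).
Isolate Y and clear denominators.

Y(s) = (-3*s^2 - 2)/(s^3 - 2*s^2 + s - 2)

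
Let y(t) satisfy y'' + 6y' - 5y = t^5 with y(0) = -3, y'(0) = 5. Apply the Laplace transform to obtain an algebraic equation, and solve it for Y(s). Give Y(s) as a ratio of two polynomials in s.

Take the Laplace transform of both sides.
The derivative rules (L{y''} = s^2 Y - s·y(0) - y'(0) and L{y'} = sY - y(0), with y(0) = -3, y'(0) = 5) turn the left side into (s^2 + 6*s - 5)Y - (-3*s - 13).
The right side is L{t^5} = 120/s^6.
So (s^2 + 6*s - 5)Y = 120/s^6 + (-3*s - 13).
Isolate Y and clear denominators.

Y(s) = (-3*s^7 - 13*s^6 + 120)/(s^8 + 6*s^7 - 5*s^6)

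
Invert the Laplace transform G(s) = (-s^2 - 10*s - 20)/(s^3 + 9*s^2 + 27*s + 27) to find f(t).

Factor the denominator: s^3 + 9*s^2 + 27*s + 27 = (s + 3)^3.
Partial fraction decomposition gives [-1/(s + 3)] + [-4/(s + 3)^2] + [(s + 3)^(-3)].
Invert each term: -1/(s + 3) ↔ -e^(-3t); -4/(s + 3)^2 ↔ -4t·e^(-3t); 1/(s + 3)^3 ↔ (1/2)t^2·e^(-3t).

f(t) = t^2*exp(-3*t)/2 - 4*t*exp(-3*t) - exp(-3*t)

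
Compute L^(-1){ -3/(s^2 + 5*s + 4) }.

Factor the denominator: s^2 + 5*s + 4 = (s + 1)*(s + 4).
Partial fraction decomposition gives [-1/(s + 1)] + [1/(s + 4)].
Invert each term: -1/(s + 1) ↔ -e^(-t); 1/(s + 4) ↔ e^(-4t).

-exp(-t) + exp(-4*t)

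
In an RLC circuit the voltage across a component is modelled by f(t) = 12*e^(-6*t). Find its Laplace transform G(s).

L{12} = 12/s.
By the first shifting theorem, multiplying by e^(-6t) replaces s with s + 6.

G(s) = 12/(s + 6)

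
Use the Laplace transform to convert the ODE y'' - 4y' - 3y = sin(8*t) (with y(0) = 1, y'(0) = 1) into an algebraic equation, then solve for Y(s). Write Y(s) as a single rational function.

Transform both sides with L{·}.
With L{y''} = s^2 Y - s·y(0) - y'(0) and L{y'} = sY - y(0), with y(0) = 1, y'(0) = 1: the LHS transforms to (s^2 - 4*s - 3)Y - (s - 3).
The right side is L{sin(8*t)} = 8/(s^2 + 64).
So (s^2 - 4*s - 3)Y = 8/(s^2 + 64) + (s - 3).
Divide through and combine into a single rational function.

Y(s) = (s^3 - 3*s^2 + 64*s - 184)/(s^4 - 4*s^3 + 61*s^2 - 256*s - 192)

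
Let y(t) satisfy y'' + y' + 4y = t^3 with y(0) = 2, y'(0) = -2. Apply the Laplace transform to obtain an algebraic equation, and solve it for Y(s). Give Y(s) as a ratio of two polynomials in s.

Transform both sides with L{·}.
Using L{y''} = s^2 Y - s·y(0) - y'(0) and L{y'} = sY - y(0), with y(0) = 2, y'(0) = -2, the left side becomes (s^2 + s + 4)Y - (2*s).
The right side is L{t^3} = 6/s^4.
So (s^2 + s + 4)Y = 6/s^4 + (2*s).
Divide through and combine into a single rational function.

Y(s) = (2*s^5 + 6)/(s^6 + s^5 + 4*s^4)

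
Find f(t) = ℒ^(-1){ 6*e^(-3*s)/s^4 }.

f(t) = Heaviside(t - 3)*((t - 3)^3)

The factor e^(-3s) signals a time shift by c = 3 (second shifting theorem).
L{t^3} = 3!/s^4 = 6/s^4, so L^-1{6/s^4} = t^3.
Hence the inverse is u(t - 3) times that function evaluated at t - 3.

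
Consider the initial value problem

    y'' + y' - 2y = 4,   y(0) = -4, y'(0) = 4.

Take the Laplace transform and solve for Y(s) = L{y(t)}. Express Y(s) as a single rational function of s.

Y(s) = (-4*s - 4)/(s^2 + 2*s)

Apply the Laplace transform to the equation.
With L{y''} = s^2 Y - s·y(0) - y'(0) and L{y'} = sY - y(0), with y(0) = -4, y'(0) = 4: the LHS transforms to (s^2 + s - 2)Y - (-4*s).
The right side is L{4} = 4/s.
So (s^2 + s - 2)Y = 4/s + (-4*s).
Solve for Y(s) and write it as one ratio of polynomials.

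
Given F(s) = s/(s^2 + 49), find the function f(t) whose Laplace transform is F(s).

Since L{cos(7t)} = s/(s^2 + 49), the inverse is cos(7*t).

f(t) = cos(7*t)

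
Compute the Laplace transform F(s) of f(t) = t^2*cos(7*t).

L{cos(7t)} = s/(s^2 + 49).
Then apply L{t^2·g(t)} = (-1)^2 d^2/ds^2[G(s)] with G(s) = s/(s^2 + 49):
differentiating 2 times and applying the sign gives 2*s*(s^2 - 147)/(s^2 + 49)^3.

F(s) = 2*s*(s^2 - 147)/(s^2 + 49)^3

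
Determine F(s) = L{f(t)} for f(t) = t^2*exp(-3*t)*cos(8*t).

L{cos(8t)} = s/(s^2 + 64).
Multiplying by e^(-3t) shifts s → s + 3, so L{exp(-3*t)*cos(8*t)} = (s + 3)/((s + 3)^2 + 64).
Then apply L{t^2·g(t)} = (-1)^2 d^2/ds^2[G(s)] with G(s) = (s + 3)/((s + 3)^2 + 64):
differentiating 2 times and applying the sign gives 2*(s + 3)*(s^2 + 6*s - 183)/(s^2 + 6*s + 73)^3.

F(s) = 2*(s + 3)*(s^2 + 6*s - 183)/(s^2 + 6*s + 73)^3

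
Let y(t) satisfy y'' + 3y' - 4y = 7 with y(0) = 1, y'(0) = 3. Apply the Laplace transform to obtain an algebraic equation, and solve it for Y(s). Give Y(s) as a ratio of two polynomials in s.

Y(s) = (s^2 + 6*s + 7)/(s^3 + 3*s^2 - 4*s)

Transform both sides with L{·}.
Using L{y''} = s^2 Y - s·y(0) - y'(0) and L{y'} = sY - y(0), with y(0) = 1, y'(0) = 3, the left side becomes (s^2 + 3*s - 4)Y - (s + 6).
The right side is L{7} = 7/s.
So (s^2 + 3*s - 4)Y = 7/s + (s + 6).
Solve for Y(s) and write it as one ratio of polynomials.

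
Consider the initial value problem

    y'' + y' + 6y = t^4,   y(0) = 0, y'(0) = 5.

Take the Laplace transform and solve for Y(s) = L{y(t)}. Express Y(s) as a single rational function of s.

Transform both sides with L{·}.
Using L{y''} = s^2 Y - s·y(0) - y'(0) and L{y'} = sY - y(0), with y(0) = 0, y'(0) = 5, the left side becomes (s^2 + s + 6)Y - (5).
The right side is L{t^4} = 24/s^5.
So (s^2 + s + 6)Y = 24/s^5 + (5).
Divide through and combine into a single rational function.

Y(s) = (5*s^5 + 24)/(s^7 + s^6 + 6*s^5)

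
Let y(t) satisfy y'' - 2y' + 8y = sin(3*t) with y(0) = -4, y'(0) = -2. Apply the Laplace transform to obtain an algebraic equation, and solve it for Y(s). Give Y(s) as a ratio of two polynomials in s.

Y(s) = (-4*s^3 + 6*s^2 - 36*s + 57)/(s^4 - 2*s^3 + 17*s^2 - 18*s + 72)

Transform both sides with L{·}.
Using L{y''} = s^2 Y - s·y(0) - y'(0) and L{y'} = sY - y(0), with y(0) = -4, y'(0) = -2, the left side becomes (s^2 - 2*s + 8)Y - (-4*s + 6).
The right side is L{sin(3*t)} = 3/(s^2 + 9).
So (s^2 - 2*s + 8)Y = 3/(s^2 + 9) + (-4*s + 6).
Solve for Y(s) and write it as one ratio of polynomials.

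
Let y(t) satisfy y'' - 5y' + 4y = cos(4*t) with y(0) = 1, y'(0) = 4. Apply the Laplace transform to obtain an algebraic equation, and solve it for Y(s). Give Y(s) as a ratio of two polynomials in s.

Y(s) = (s^3 - s^2 + 17*s - 16)/(s^4 - 5*s^3 + 20*s^2 - 80*s + 64)

Apply the Laplace transform to the equation.
With L{y''} = s^2 Y - s·y(0) - y'(0) and L{y'} = sY - y(0), with y(0) = 1, y'(0) = 4: the LHS transforms to (s^2 - 5*s + 4)Y - (s - 1).
The right side is L{cos(4*t)} = s/(s^2 + 16).
So (s^2 - 5*s + 4)Y = s/(s^2 + 16) + (s - 1).
Solve for Y(s) and write it as one ratio of polynomials.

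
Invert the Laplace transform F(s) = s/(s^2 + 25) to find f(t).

f(t) = cos(5*t)

Since L{cos(5t)} = s/(s^2 + 25), the inverse is cos(5*t).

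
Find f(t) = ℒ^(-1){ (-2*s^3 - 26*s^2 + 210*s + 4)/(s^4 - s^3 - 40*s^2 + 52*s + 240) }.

Factor the denominator: s^4 - s^3 - 40*s^2 + 52*s + 240 = (s - 5)*(s - 4)*(s + 2)*(s + 6).
Partial fraction decomposition gives [-5/(s - 4)] + [-3/(s + 2)] + [4/(s + 6)] + [2/(s - 5)].
Invert each term: -5/(s - 4) ↔ -5e^(4t); -3/(s + 2) ↔ -3e^(-2t); 4/(s + 6) ↔ 4e^(-6t); 2/(s - 5) ↔ 2e^(5t).

f(t) = 2*exp(5*t) - 5*exp(4*t) - 3*exp(-2*t) + 4*exp(-6*t)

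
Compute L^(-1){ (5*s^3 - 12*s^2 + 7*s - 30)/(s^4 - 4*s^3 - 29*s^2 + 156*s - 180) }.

5*exp(5*t) - exp(3*t) - exp(2*t) + 2*exp(-6*t)

Factor the denominator: s^4 - 4*s^3 - 29*s^2 + 156*s - 180 = (s - 5)*(s - 3)*(s - 2)*(s + 6).
Partial fraction decomposition gives [-1/(s - 3)] + [5/(s - 5)] + [2/(s + 6)] + [-1/(s - 2)].
Invert each term: -1/(s - 3) ↔ -e^(3t); 5/(s - 5) ↔ 5e^(5t); 2/(s + 6) ↔ 2e^(-6t); -1/(s - 2) ↔ -e^(2t).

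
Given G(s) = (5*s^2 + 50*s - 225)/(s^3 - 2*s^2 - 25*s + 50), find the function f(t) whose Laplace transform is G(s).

Factor the denominator: s^3 - 2*s^2 - 25*s + 50 = (s - 5)*(s - 2)*(s + 5).
Partial fraction decomposition gives [-5/(s + 5)] + [5/(s - 5)] + [5/(s - 2)].
Invert each term: -5/(s + 5) ↔ -5e^(-5t); 5/(s - 5) ↔ 5e^(5t); 5/(s - 2) ↔ 5e^(2t).

f(t) = 5*exp(5*t) + 5*exp(2*t) - 5*exp(-5*t)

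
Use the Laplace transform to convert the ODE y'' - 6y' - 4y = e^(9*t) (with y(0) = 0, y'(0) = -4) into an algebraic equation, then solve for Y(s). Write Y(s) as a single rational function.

Apply the Laplace transform to the equation.
With L{y''} = s^2 Y - s·y(0) - y'(0) and L{y'} = sY - y(0), with y(0) = 0, y'(0) = -4: the LHS transforms to (s^2 - 6*s - 4)Y - (-4).
The right side is L{e^(9*t)} = 1/(s - 9).
So (s^2 - 6*s - 4)Y = 1/(s - 9) + (-4).
Divide through and combine into a single rational function.

Y(s) = (-4*s + 37)/(s^3 - 15*s^2 + 50*s + 36)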